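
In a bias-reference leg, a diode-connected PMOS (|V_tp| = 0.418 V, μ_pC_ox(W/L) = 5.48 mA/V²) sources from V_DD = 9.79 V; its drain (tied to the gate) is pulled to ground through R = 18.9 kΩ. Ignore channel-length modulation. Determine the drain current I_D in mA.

With gate tied to drain, V_SG = V_SD ≥ V_SG − |V_tp|, so the device is in saturation.
KCL at the drain: ½ k_p (V_SG − |V_tp|)² = (V_DD − V_SG)/R.
Let x = V_SG − 0.418. Then 51.8 x² + x − 9.372 = 0, giving x = 0.416 V (positive root), so V_SG = 0.834 V.
I_D = (V_DD − V_SG)/R = (9.79 − 0.834) / 18.9 = 0.474 mA.

I_D = 0.474 mA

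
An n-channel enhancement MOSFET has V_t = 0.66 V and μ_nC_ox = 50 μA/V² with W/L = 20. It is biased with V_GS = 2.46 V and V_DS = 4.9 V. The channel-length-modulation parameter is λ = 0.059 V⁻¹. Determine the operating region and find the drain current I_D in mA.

Saturation; I_D = 2.09 mA

k_n = μ_nC_ox · (W/L) = 1 mA/V².
V_ov = V_GS − V_t = 2.46 − 0.66 = 1.8 V.
Since V_DS = 4.9 V ≥ V_ov = 1.8 V, the device is in saturation.
I_D = ½ k_n V_ov² (1 + λ V_DS) = 0.5 × 1 × 1.8² × (1 + 0.059 × 4.9) = 2.09 mA.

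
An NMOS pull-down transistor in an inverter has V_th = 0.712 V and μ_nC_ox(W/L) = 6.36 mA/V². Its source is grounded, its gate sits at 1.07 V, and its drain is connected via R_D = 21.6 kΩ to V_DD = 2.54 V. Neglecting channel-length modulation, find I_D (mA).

I_D = 0.115 mA

V_GS = V_G = 1.07 V, so V_ov = 1.07 − 0.712 = 0.358 V.
Assume saturation: I_D = ½ k_n V_ov² = 0.5 × 6.36 × 0.358² = 0.408 mA, giving V_DS = V_DD − I_D R_D = 2.54 − 0.408 × 21.6 = -6.26 V.
But -6.26 V < V_ov = 0.358 V, so the device is actually in triode.
In triode I_D = k_n[V_ov V_DS − ½ V_DS²] and I_D = (V_DD − V_DS)/R_D. Equating: 68.7 V_DS² − 50.18 V_DS + 2.54 = 0, giving V_DS = 0.0547 V (the root below V_ov).
I_D = (2.54 − 0.0547) / 21.6 = 0.115 mA.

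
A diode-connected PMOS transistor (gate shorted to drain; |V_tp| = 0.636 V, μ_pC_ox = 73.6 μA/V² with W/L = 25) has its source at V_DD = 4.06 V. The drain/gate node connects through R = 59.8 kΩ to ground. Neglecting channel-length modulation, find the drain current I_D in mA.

With gate tied to drain, V_SG = V_SD ≥ V_SG − |V_tp|, so the device is in saturation.
k_p = μ_pC_ox · (W/L) = 1.84 mA/V².
KCL at the drain: ½ k_p (V_SG − |V_tp|)² = (V_DD − V_SG)/R.
Let x = V_SG − 0.636. Then 55 x² + x − 3.424 = 0, giving x = 0.241 V (positive root), so V_SG = 0.877 V.
I_D = (V_DD − V_SG)/R = (4.06 − 0.877) / 59.8 = 0.0532 mA.

I_D = 0.0532 mA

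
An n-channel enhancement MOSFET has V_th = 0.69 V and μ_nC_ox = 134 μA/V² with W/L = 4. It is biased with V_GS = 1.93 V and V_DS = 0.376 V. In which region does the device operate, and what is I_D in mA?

k_n = μ_nC_ox · (W/L) = 0.536 mA/V².
V_ov = V_GS − V_th = 1.93 − 0.69 = 1.24 V.
Since V_DS = 0.376 V < V_ov = 1.24 V, the device is in the triode region.
I_D = k_n [V_ov · V_DS − ½ V_DS²] = 0.536 × [1.24 × 0.376 − 0.5 × 0.376²] = 0.212 mA.

Triode; I_D = 0.212 mA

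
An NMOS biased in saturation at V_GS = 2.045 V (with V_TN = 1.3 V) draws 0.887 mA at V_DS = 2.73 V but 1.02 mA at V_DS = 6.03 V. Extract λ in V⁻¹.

With V_GS fixed, I_D ∝ (1 + λ V_DS) in saturation, so I_D2/I_D1 = (1 + λ V_DS2)/(1 + λ V_DS1).
1.02/0.887 = 1.15 = (1 + 6.03 λ)/(1 + 2.73 λ).
Solving: λ (I_D1 V_DS2 − I_D2 V_DS1) = I_D2 − I_D1, so λ = (1.02 − 0.887) / (0.887 × 6.03 − 1.02 × 2.73) = 0.133 / 2.56 = 0.0519 V⁻¹.

λ = 0.0519 V⁻¹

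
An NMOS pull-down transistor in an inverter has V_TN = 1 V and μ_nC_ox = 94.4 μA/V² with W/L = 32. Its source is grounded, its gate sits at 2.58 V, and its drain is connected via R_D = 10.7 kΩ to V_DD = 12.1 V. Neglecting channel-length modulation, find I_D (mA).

I_D = 1.11 mA

V_GS = V_G = 2.58 V, so V_ov = 2.58 − 1 = 1.58 V.
k_n = μ_nC_ox · (W/L) = 3.021 mA/V².
Assume saturation: I_D = ½ k_n V_ov² = 0.5 × 3.021 × 1.58² = 3.77 mA, giving V_DS = V_DD − I_D R_D = 12.1 − 3.77 × 10.7 = -28.2 V.
But -28.2 V < V_ov = 1.58 V, so the device is actually in triode.
In triode I_D = k_n[V_ov V_DS − ½ V_DS²] and I_D = (V_DD − V_DS)/R_D. Equating: 16.2 V_DS² − 52.07 V_DS + 12.1 = 0, giving V_DS = 0.252 V (the root below V_ov).
I_D = (12.1 − 0.252) / 10.7 = 1.11 mA.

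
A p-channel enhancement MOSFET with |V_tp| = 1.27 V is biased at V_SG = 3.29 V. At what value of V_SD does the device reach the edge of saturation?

V_SD,sat = 2.02 V

The boundary between triode and saturation is V_SD = V_SG − |V_tp| = V_ov.
V_ov = 3.29 − 1.27 = 2.02 V.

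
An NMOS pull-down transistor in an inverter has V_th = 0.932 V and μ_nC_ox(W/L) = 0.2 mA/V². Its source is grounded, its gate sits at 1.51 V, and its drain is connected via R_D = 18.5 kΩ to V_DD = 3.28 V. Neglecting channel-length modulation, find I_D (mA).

V_GS = V_G = 1.51 V, so V_ov = 1.51 − 0.932 = 0.578 V.
Assume saturation: I_D = ½ k_n V_ov² = 0.5 × 0.2 × 0.578² = 0.0334 mA, giving V_DS = V_DD − I_D R_D = 3.28 − 0.0334 × 18.5 = 2.66 V.
V_DS = 2.66 V ≥ V_ov = 0.578 V, confirming saturation.

I_D = 0.0334 mA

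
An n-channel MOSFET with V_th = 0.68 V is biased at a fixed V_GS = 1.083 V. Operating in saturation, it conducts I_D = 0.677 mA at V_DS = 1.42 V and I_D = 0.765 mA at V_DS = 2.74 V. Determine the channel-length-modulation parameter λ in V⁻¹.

λ = 0.114 V⁻¹

With V_GS fixed, I_D ∝ (1 + λ V_DS) in saturation, so I_D2/I_D1 = (1 + λ V_DS2)/(1 + λ V_DS1).
0.765/0.677 = 1.13 = (1 + 2.74 λ)/(1 + 1.42 λ).
Solving: λ (I_D1 V_DS2 − I_D2 V_DS1) = I_D2 − I_D1, so λ = (0.765 − 0.677) / (0.677 × 2.74 − 0.765 × 1.42) = 0.088 / 0.769 = 0.114 V⁻¹.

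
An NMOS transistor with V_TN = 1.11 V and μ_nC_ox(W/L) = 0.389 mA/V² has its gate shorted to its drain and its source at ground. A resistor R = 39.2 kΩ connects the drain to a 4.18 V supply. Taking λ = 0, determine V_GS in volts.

V_GS = 1.68 V

With gate tied to drain, V_GS = V_DS ≥ V_GS − V_TN, so the device is in saturation.
KCL at the drain: ½ k_n (V_GS − V_TN)² = (V_DD − V_GS)/R.
Let x = V_GS − 1.11. Then 7.62 x² + x − 3.07 = 0, giving x = 0.572 V (positive root), so V_GS = 1.68 V.
I_D = (V_DD − V_GS)/R = (4.18 − 1.68) / 39.2 = 0.0637 mA.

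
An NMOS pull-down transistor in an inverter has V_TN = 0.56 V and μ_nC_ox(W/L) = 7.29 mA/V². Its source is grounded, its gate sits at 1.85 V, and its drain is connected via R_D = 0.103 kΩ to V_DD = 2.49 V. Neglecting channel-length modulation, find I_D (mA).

V_GS = V_G = 1.85 V, so V_ov = 1.85 − 0.56 = 1.29 V.
Assume saturation: I_D = ½ k_n V_ov² = 0.5 × 7.29 × 1.29² = 6.07 mA, giving V_DS = V_DD − I_D R_D = 2.49 − 6.07 × 0.103 = 1.87 V.
V_DS = 1.87 V ≥ V_ov = 1.29 V, confirming saturation.

I_D = 6.07 mA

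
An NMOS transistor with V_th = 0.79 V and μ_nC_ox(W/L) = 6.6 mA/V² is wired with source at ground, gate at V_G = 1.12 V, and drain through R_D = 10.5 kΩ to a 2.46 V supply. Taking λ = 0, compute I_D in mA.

I_D = 0.222 mA

V_GS = V_G = 1.12 V, so V_ov = 1.12 − 0.79 = 0.33 V.
Assume saturation: I_D = ½ k_n V_ov² = 0.5 × 6.6 × 0.33² = 0.359 mA, giving V_DS = V_DD − I_D R_D = 2.46 − 0.359 × 10.5 = -1.31 V.
But -1.31 V < V_ov = 0.33 V, so the device is actually in triode.
In triode I_D = k_n[V_ov V_DS − ½ V_DS²] and I_D = (V_DD − V_DS)/R_D. Equating: 34.6 V_DS² − 23.87 V_DS + 2.46 = 0, giving V_DS = 0.126 V (the root below V_ov).
I_D = (2.46 − 0.126) / 10.5 = 0.222 mA.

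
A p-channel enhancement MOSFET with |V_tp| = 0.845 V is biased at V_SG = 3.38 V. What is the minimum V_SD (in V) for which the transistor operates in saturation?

The boundary between triode and saturation is V_SD = V_SG − |V_tp| = V_ov.
V_ov = 3.38 − 0.845 = 2.54 V.

V_SD,sat = 2.54 V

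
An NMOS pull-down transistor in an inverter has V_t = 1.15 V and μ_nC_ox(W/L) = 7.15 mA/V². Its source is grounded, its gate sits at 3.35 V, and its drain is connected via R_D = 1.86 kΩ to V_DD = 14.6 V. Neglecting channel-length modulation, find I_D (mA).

V_GS = V_G = 3.35 V, so V_ov = 3.35 − 1.15 = 2.2 V.
Assume saturation: I_D = ½ k_n V_ov² = 0.5 × 7.15 × 2.2² = 17.3 mA, giving V_DS = V_DD − I_D R_D = 14.6 − 17.3 × 1.86 = -17.6 V.
But -17.6 V < V_ov = 2.2 V, so the device is actually in triode.
In triode I_D = k_n[V_ov V_DS − ½ V_DS²] and I_D = (V_DD − V_DS)/R_D. Equating: 6.65 V_DS² − 30.26 V_DS + 14.6 = 0, giving V_DS = 0.549 V (the root below V_ov).
I_D = (14.6 − 0.549) / 1.86 = 7.55 mA.

I_D = 7.55 mA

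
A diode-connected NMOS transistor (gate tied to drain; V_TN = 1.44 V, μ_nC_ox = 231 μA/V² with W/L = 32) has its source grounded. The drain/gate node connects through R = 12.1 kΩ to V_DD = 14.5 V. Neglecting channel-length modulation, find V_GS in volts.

V_GS = 1.97 V

With gate tied to drain, V_GS = V_DS ≥ V_GS − V_TN, so the device is in saturation.
k_n = μ_nC_ox · (W/L) = 7.392 mA/V².
KCL at the drain: ½ k_n (V_GS − V_TN)² = (V_DD − V_GS)/R.
Let x = V_GS − 1.44. Then 44.7 x² + x − 13.06 = 0, giving x = 0.529 V (positive root), so V_GS = 1.97 V.
I_D = (V_DD − V_GS)/R = (14.5 − 1.97) / 12.1 = 1.04 mA.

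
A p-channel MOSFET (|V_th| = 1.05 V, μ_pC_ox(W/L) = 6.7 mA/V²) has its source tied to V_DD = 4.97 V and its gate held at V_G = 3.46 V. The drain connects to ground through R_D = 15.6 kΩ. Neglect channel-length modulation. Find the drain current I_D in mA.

V_SG = V_DD − V_G = 4.97 − 3.46 = 1.51 V, so V_ov = 1.51 − 1.05 = 0.46 V.
Assume saturation: I_D = ½ k_p V_ov² = 0.5 × 6.7 × 0.46² = 0.709 mA, giving V_SD = V_DD − I_D R_D = 4.97 − 0.709 × 15.6 = -6.09 V.
But -6.09 V < V_ov = 0.46 V, so the device is actually in triode.
In triode I_D = k_p[V_ov V_SD − ½ V_SD²] and I_D = (V_DD − V_SD)/R_D. Equating: 52.3 V_SD² − 49.08 V_SD + 4.97 = 0, giving V_SD = 0.115 V (the root below V_ov).
I_D = (4.97 − 0.115) / 15.6 = 0.311 mA.

I_D = 0.311 mA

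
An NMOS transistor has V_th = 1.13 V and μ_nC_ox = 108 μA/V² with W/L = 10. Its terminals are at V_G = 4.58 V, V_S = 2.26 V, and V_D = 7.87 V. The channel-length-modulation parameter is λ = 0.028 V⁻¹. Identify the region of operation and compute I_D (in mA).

Saturation; I_D = 0.885 mA

V_GS = V_G − V_S = 4.58 − 2.26 = 2.32 V; V_DS = V_D − V_S = 7.87 − 2.26 = 5.61 V.
k_n = μ_nC_ox · (W/L) = 1.08 mA/V².
V_ov = V_GS − V_th = 2.32 − 1.13 = 1.19 V.
Since V_DS = 5.61 V ≥ V_ov = 1.19 V, the device is in saturation.
I_D = ½ k_n V_ov² (1 + λ V_DS) = 0.5 × 1.08 × 1.19² × (1 + 0.028 × 5.61) = 0.885 mA.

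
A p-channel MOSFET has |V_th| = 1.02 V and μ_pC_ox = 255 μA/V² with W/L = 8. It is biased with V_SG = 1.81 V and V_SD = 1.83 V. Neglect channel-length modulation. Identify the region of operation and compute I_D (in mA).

Saturation; I_D = 0.637 mA

k_p = μ_pC_ox · (W/L) = 2.04 mA/V².
V_ov = V_SG − |V_th| = 1.81 − 1.02 = 0.79 V.
Since V_SD = 1.83 V ≥ V_ov = 0.79 V, the device is in saturation.
I_D = ½ k_p V_ov² = 0.5 × 2.04 × 0.79² = 0.637 mA.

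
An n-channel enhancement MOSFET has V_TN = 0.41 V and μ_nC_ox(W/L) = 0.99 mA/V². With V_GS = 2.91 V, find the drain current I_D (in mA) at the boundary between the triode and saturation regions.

I_D = 3.09 mA

At the boundary V_DS = V_ov = V_GS − V_TN = 2.91 − 0.41 = 2.5 V.
I_D = ½ k_n V_ov² = 0.5 × 0.99 × 2.5² = 3.09 mA.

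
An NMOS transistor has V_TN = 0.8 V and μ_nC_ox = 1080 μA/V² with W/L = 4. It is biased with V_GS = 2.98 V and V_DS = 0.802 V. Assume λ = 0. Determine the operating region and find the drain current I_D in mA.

Triode; I_D = 6.16 mA

k_n = μ_nC_ox · (W/L) = 4.32 mA/V².
V_ov = V_GS − V_TN = 2.98 − 0.8 = 2.18 V.
Since V_DS = 0.802 V < V_ov = 2.18 V, the device is in the triode region.
I_D = k_n [V_ov · V_DS − ½ V_DS²] = 4.32 × [2.18 × 0.802 − 0.5 × 0.802²] = 6.16 mA.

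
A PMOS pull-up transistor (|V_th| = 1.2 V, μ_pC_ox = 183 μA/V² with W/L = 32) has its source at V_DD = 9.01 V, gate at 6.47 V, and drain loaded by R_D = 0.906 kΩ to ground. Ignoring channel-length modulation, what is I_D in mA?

I_D = 5.26 mA

V_SG = V_DD − V_G = 9.01 − 6.47 = 2.54 V, so V_ov = 2.54 − 1.2 = 1.34 V.
k_p = μ_pC_ox · (W/L) = 5.856 mA/V².
Assume saturation: I_D = ½ k_p V_ov² = 0.5 × 5.856 × 1.34² = 5.26 mA, giving V_SD = V_DD − I_D R_D = 9.01 − 5.26 × 0.906 = 4.25 V.
V_SD = 4.25 V ≥ V_ov = 1.34 V, confirming saturation.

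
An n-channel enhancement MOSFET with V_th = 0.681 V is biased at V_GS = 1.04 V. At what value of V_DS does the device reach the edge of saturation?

The boundary between triode and saturation is V_DS = V_GS − V_th = V_ov.
V_ov = 1.04 − 0.681 = 0.359 V.

V_DS,sat = 0.359 V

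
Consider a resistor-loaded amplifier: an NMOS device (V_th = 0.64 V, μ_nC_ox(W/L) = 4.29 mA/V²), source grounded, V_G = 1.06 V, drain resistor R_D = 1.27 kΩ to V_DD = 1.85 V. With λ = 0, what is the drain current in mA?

V_GS = V_G = 1.06 V, so V_ov = 1.06 − 0.64 = 0.42 V.
Assume saturation: I_D = ½ k_n V_ov² = 0.5 × 4.29 × 0.42² = 0.378 mA, giving V_DS = V_DD − I_D R_D = 1.85 − 0.378 × 1.27 = 1.37 V.
V_DS = 1.37 V ≥ V_ov = 0.42 V, confirming saturation.

I_D = 0.378 mA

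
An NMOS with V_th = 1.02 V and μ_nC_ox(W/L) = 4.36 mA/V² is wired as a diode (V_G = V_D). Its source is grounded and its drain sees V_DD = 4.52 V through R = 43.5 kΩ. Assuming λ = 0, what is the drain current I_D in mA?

With gate tied to drain, V_GS = V_DS ≥ V_GS − V_th, so the device is in saturation.
KCL at the drain: ½ k_n (V_GS − V_th)² = (V_DD − V_GS)/R.
Let x = V_GS − 1.02. Then 94.8 x² + x − 3.5 = 0, giving x = 0.187 V (positive root), so V_GS = 1.21 V.
I_D = (V_DD − V_GS)/R = (4.52 − 1.21) / 43.5 = 0.0762 mA.

I_D = 0.0762 mA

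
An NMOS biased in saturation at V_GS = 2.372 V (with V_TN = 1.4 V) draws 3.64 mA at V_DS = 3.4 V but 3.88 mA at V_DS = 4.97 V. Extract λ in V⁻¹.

λ = 0.0490 V⁻¹

With V_GS fixed, I_D ∝ (1 + λ V_DS) in saturation, so I_D2/I_D1 = (1 + λ V_DS2)/(1 + λ V_DS1).
3.88/3.64 = 1.066 = (1 + 4.97 λ)/(1 + 3.4 λ).
Solving: λ (I_D1 V_DS2 − I_D2 V_DS1) = I_D2 − I_D1, so λ = (3.88 − 3.64) / (3.64 × 4.97 − 3.88 × 3.4) = 0.24 / 4.9 = 0.049 V⁻¹.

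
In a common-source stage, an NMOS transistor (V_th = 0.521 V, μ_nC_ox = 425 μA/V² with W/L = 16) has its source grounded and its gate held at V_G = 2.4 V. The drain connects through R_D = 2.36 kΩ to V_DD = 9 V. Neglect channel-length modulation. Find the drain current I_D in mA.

I_D = 3.68 mA

V_GS = V_G = 2.4 V, so V_ov = 2.4 − 0.521 = 1.88 V.
k_n = μ_nC_ox · (W/L) = 6.8 mA/V².
Assume saturation: I_D = ½ k_n V_ov² = 0.5 × 6.8 × 1.88² = 12 mA, giving V_DS = V_DD − I_D R_D = 9 − 12 × 2.36 = -19.3 V.
But -19.3 V < V_ov = 1.88 V, so the device is actually in triode.
In triode I_D = k_n[V_ov V_DS − ½ V_DS²] and I_D = (V_DD − V_DS)/R_D. Equating: 8.02 V_DS² − 31.15 V_DS + 9 = 0, giving V_DS = 0.314 V (the root below V_ov).
I_D = (9 − 0.314) / 2.36 = 3.68 mA.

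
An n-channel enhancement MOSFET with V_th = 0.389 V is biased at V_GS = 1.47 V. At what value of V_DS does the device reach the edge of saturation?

The boundary between triode and saturation is V_DS = V_GS − V_th = V_ov.
V_ov = 1.47 − 0.389 = 1.08 V.

V_DS,sat = 1.08 V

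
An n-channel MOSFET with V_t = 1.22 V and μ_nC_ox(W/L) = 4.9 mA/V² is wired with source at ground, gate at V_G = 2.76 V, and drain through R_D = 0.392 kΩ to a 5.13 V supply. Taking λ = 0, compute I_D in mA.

I_D = 5.81 mA

V_GS = V_G = 2.76 V, so V_ov = 2.76 − 1.22 = 1.54 V.
Assume saturation: I_D = ½ k_n V_ov² = 0.5 × 4.9 × 1.54² = 5.81 mA, giving V_DS = V_DD − I_D R_D = 5.13 − 5.81 × 0.392 = 2.85 V.
V_DS = 2.85 V ≥ V_ov = 1.54 V, confirming saturation.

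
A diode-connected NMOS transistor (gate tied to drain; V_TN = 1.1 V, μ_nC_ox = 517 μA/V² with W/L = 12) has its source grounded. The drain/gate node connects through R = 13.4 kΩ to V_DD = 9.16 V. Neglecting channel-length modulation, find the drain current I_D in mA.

With gate tied to drain, V_GS = V_DS ≥ V_GS − V_TN, so the device is in saturation.
k_n = μ_nC_ox · (W/L) = 6.204 mA/V².
KCL at the drain: ½ k_n (V_GS − V_TN)² = (V_DD − V_GS)/R.
Let x = V_GS − 1.1. Then 41.6 x² + x − 8.06 = 0, giving x = 0.428 V (positive root), so V_GS = 1.53 V.
I_D = (V_DD − V_GS)/R = (9.16 − 1.53) / 13.4 = 0.57 mA.

I_D = 0.570 mA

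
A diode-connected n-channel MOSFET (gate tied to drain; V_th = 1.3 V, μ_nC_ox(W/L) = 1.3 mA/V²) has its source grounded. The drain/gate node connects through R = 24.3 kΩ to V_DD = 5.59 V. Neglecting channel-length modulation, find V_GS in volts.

With gate tied to drain, V_GS = V_DS ≥ V_GS − V_th, so the device is in saturation.
KCL at the drain: ½ k_n (V_GS − V_th)² = (V_DD − V_GS)/R.
Let x = V_GS − 1.3. Then 15.8 x² + x − 4.29 = 0, giving x = 0.49 V (positive root), so V_GS = 1.79 V.
I_D = (V_DD − V_GS)/R = (5.59 − 1.79) / 24.3 = 0.156 mA.

V_GS = 1.79 V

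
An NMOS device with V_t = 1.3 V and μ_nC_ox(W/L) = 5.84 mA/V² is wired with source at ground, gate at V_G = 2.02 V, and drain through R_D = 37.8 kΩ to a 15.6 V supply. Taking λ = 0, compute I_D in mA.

I_D = 0.410 mA

V_GS = V_G = 2.02 V, so V_ov = 2.02 − 1.3 = 0.72 V.
Assume saturation: I_D = ½ k_n V_ov² = 0.5 × 5.84 × 0.72² = 1.51 mA, giving V_DS = V_DD − I_D R_D = 15.6 − 1.51 × 37.8 = -41.6 V.
But -41.6 V < V_ov = 0.72 V, so the device is actually in triode.
In triode I_D = k_n[V_ov V_DS − ½ V_DS²] and I_D = (V_DD − V_DS)/R_D. Equating: 110 V_DS² − 159.9 V_DS + 15.6 = 0, giving V_DS = 0.105 V (the root below V_ov).
I_D = (15.6 − 0.105) / 37.8 = 0.41 mA.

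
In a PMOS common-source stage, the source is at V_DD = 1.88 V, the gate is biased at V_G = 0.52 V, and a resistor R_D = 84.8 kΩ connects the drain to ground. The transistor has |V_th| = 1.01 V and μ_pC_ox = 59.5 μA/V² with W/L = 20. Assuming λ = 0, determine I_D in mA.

I_D = 0.0215 mA

V_SG = V_DD − V_G = 1.88 − 0.52 = 1.36 V, so V_ov = 1.36 − 1.01 = 0.35 V.
k_p = μ_pC_ox · (W/L) = 1.19 mA/V².
Assume saturation: I_D = ½ k_p V_ov² = 0.5 × 1.19 × 0.35² = 0.0729 mA, giving V_SD = V_DD − I_D R_D = 1.88 − 0.0729 × 84.8 = -4.3 V.
But -4.3 V < V_ov = 0.35 V, so the device is actually in triode.
In triode I_D = k_p[V_ov V_SD − ½ V_SD²] and I_D = (V_DD − V_SD)/R_D. Equating: 50.5 V_SD² − 36.32 V_SD + 1.88 = 0, giving V_SD = 0.0561 V (the root below V_ov).
I_D = (1.88 − 0.0561) / 84.8 = 0.0215 mA.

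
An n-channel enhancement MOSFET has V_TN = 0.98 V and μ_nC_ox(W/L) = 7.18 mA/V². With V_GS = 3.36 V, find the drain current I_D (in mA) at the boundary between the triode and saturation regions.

At the boundary V_DS = V_ov = V_GS − V_TN = 3.36 − 0.98 = 2.38 V.
I_D = ½ k_n V_ov² = 0.5 × 7.18 × 2.38² = 20.3 mA.

I_D = 20.3 mA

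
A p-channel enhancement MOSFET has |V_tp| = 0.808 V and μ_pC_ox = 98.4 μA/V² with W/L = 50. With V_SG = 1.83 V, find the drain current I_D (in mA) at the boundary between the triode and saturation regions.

I_D = 2.57 mA

At the boundary V_SD = V_ov = V_SG − |V_tp| = 1.83 − 0.808 = 1.02 V.
k_p = μ_pC_ox · (W/L) = 4.92 mA/V².
I_D = ½ k_p V_ov² = 0.5 × 4.92 × 1.02² = 2.57 mA.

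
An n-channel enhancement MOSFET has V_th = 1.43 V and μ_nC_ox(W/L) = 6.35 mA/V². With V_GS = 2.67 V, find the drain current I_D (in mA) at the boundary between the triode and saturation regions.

At the boundary V_DS = V_ov = V_GS − V_th = 2.67 − 1.43 = 1.24 V.
I_D = ½ k_n V_ov² = 0.5 × 6.35 × 1.24² = 4.88 mA.

I_D = 4.88 mA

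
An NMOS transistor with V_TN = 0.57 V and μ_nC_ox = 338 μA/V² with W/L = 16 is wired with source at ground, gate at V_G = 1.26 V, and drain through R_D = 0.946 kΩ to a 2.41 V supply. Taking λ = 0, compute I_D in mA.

V_GS = V_G = 1.26 V, so V_ov = 1.26 − 0.57 = 0.69 V.
k_n = μ_nC_ox · (W/L) = 5.408 mA/V².
Assume saturation: I_D = ½ k_n V_ov² = 0.5 × 5.408 × 0.69² = 1.29 mA, giving V_DS = V_DD − I_D R_D = 2.41 − 1.29 × 0.946 = 1.19 V.
V_DS = 1.19 V ≥ V_ov = 0.69 V, confirming saturation.

I_D = 1.29 mA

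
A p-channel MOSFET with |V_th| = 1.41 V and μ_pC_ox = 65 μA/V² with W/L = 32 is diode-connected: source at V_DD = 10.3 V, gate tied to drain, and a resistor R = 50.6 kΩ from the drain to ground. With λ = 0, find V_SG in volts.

V_SG = 1.81 V

With gate tied to drain, V_SG = V_SD ≥ V_SG − |V_th|, so the device is in saturation.
k_p = μ_pC_ox · (W/L) = 2.08 mA/V².
KCL at the drain: ½ k_p (V_SG − |V_th|)² = (V_DD − V_SG)/R.
Let x = V_SG − 1.41. Then 52.6 x² + x − 8.89 = 0, giving x = 0.402 V (positive root), so V_SG = 1.81 V.
I_D = (V_DD − V_SG)/R = (10.3 − 1.81) / 50.6 = 0.168 mA.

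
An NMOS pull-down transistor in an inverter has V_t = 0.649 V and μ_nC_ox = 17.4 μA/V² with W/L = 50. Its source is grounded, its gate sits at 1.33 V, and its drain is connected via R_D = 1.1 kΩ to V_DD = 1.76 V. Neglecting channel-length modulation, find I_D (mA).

V_GS = V_G = 1.33 V, so V_ov = 1.33 − 0.649 = 0.681 V.
k_n = μ_nC_ox · (W/L) = 0.87 mA/V².
Assume saturation: I_D = ½ k_n V_ov² = 0.5 × 0.87 × 0.681² = 0.202 mA, giving V_DS = V_DD − I_D R_D = 1.76 − 0.202 × 1.1 = 1.54 V.
V_DS = 1.54 V ≥ V_ov = 0.681 V, confirming saturation.

I_D = 0.202 mA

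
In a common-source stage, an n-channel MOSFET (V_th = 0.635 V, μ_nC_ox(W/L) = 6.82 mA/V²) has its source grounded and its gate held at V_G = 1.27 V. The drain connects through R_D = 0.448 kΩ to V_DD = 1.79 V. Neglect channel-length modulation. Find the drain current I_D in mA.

I_D = 1.37 mA

V_GS = V_G = 1.27 V, so V_ov = 1.27 − 0.635 = 0.635 V.
Assume saturation: I_D = ½ k_n V_ov² = 0.5 × 6.82 × 0.635² = 1.37 mA, giving V_DS = V_DD − I_D R_D = 1.79 − 1.37 × 0.448 = 1.17 V.
V_DS = 1.17 V ≥ V_ov = 0.635 V, confirming saturation.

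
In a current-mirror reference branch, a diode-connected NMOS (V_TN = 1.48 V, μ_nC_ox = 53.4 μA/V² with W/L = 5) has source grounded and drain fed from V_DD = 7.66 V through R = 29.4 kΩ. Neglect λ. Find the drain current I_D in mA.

I_D = 0.172 mA

With gate tied to drain, V_GS = V_DS ≥ V_GS − V_TN, so the device is in saturation.
k_n = μ_nC_ox · (W/L) = 0.267 mA/V².
KCL at the drain: ½ k_n (V_GS − V_TN)² = (V_DD − V_GS)/R.
Let x = V_GS − 1.48. Then 3.92 x² + x − 6.18 = 0, giving x = 1.13 V (positive root), so V_GS = 2.61 V.
I_D = (V_DD − V_GS)/R = (7.66 − 2.61) / 29.4 = 0.172 mA.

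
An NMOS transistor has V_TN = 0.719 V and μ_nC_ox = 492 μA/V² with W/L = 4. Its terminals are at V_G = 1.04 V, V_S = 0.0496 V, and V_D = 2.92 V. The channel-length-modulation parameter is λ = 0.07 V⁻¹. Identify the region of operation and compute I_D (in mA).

Saturation; I_D = 0.0870 mA

V_GS = V_G − V_S = 1.04 − 0.0496 = 0.99 V; V_DS = V_D − V_S = 2.92 − 0.0496 = 2.87 V.
k_n = μ_nC_ox · (W/L) = 1.968 mA/V².
V_ov = V_GS − V_TN = 0.99 − 0.719 = 0.271 V.
Since V_DS = 2.87 V ≥ V_ov = 0.271 V, the device is in saturation.
I_D = ½ k_n V_ov² (1 + λ V_DS) = 0.5 × 1.968 × 0.271² × (1 + 0.07 × 2.87) = 0.087 mA.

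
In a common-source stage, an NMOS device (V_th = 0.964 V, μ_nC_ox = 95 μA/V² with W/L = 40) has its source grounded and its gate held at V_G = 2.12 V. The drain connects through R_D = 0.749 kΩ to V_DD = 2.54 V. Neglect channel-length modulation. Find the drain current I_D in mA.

I_D = 2.31 mA

V_GS = V_G = 2.12 V, so V_ov = 2.12 − 0.964 = 1.16 V.
k_n = μ_nC_ox · (W/L) = 3.8 mA/V².
Assume saturation: I_D = ½ k_n V_ov² = 0.5 × 3.8 × 1.16² = 2.54 mA, giving V_DS = V_DD − I_D R_D = 2.54 − 2.54 × 0.749 = 0.638 V.
But 0.638 V < V_ov = 1.16 V, so the device is actually in triode.
In triode I_D = k_n[V_ov V_DS − ½ V_DS²] and I_D = (V_DD − V_DS)/R_D. Equating: 1.42 V_DS² − 4.29 V_DS + 2.54 = 0, giving V_DS = 0.809 V (the root below V_ov).
I_D = (2.54 − 0.809) / 0.749 = 2.31 mA.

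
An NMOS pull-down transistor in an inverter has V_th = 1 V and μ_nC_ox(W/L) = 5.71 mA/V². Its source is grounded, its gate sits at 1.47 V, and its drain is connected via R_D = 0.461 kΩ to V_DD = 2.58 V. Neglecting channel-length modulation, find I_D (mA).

V_GS = V_G = 1.47 V, so V_ov = 1.47 − 1 = 0.47 V.
Assume saturation: I_D = ½ k_n V_ov² = 0.5 × 5.71 × 0.47² = 0.631 mA, giving V_DS = V_DD − I_D R_D = 2.58 − 0.631 × 0.461 = 2.29 V.
V_DS = 2.29 V ≥ V_ov = 0.47 V, confirming saturation.

I_D = 0.631 mA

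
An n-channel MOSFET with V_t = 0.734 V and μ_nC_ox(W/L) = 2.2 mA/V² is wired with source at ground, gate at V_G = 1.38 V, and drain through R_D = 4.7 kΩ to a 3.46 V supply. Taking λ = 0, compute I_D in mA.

I_D = 0.459 mA

V_GS = V_G = 1.38 V, so V_ov = 1.38 − 0.734 = 0.646 V.
Assume saturation: I_D = ½ k_n V_ov² = 0.5 × 2.2 × 0.646² = 0.459 mA, giving V_DS = V_DD − I_D R_D = 3.46 − 0.459 × 4.7 = 1.3 V.
V_DS = 1.3 V ≥ V_ov = 0.646 V, confirming saturation.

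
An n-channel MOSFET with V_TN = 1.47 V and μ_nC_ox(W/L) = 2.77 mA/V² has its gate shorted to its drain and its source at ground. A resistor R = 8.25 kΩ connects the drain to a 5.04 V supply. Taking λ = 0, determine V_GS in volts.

With gate tied to drain, V_GS = V_DS ≥ V_GS − V_TN, so the device is in saturation.
KCL at the drain: ½ k_n (V_GS − V_TN)² = (V_DD − V_GS)/R.
Let x = V_GS − 1.47. Then 11.4 x² + x − 3.57 = 0, giving x = 0.517 V (positive root), so V_GS = 1.99 V.
I_D = (V_DD − V_GS)/R = (5.04 − 1.99) / 8.25 = 0.37 mA.

V_GS = 1.99 V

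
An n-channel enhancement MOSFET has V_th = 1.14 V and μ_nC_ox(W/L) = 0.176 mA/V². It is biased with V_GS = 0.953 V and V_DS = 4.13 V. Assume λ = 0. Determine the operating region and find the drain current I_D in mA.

Cutoff; I_D = 0 mA

V_GS = 0.953 V < V_th = 1.14 V, so the transistor is in cutoff.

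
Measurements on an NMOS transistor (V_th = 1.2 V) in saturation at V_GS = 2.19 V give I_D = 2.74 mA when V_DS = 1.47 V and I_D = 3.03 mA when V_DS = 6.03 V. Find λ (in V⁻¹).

With V_GS fixed, I_D ∝ (1 + λ V_DS) in saturation, so I_D2/I_D1 = (1 + λ V_DS2)/(1 + λ V_DS1).
3.03/2.74 = 1.106 = (1 + 6.03 λ)/(1 + 1.47 λ).
Solving: λ (I_D1 V_DS2 − I_D2 V_DS1) = I_D2 − I_D1, so λ = (3.03 − 2.74) / (2.74 × 6.03 − 3.03 × 1.47) = 0.29 / 12.1 = 0.024 V⁻¹.

λ = 0.0240 V⁻¹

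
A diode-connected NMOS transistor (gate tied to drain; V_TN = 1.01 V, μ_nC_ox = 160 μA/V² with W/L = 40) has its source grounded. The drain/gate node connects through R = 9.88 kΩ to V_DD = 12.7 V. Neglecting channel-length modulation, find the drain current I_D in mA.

With gate tied to drain, V_GS = V_DS ≥ V_GS − V_TN, so the device is in saturation.
k_n = μ_nC_ox · (W/L) = 6.4 mA/V².
KCL at the drain: ½ k_n (V_GS − V_TN)² = (V_DD − V_GS)/R.
Let x = V_GS − 1.01. Then 31.6 x² + x − 11.69 = 0, giving x = 0.592 V (positive root), so V_GS = 1.6 V.
I_D = (V_DD − V_GS)/R = (12.7 − 1.6) / 9.88 = 1.12 mA.

I_D = 1.12 mA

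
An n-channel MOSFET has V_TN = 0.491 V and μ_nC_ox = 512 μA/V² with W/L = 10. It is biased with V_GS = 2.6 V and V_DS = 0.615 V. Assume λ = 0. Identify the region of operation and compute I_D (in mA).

Triode; I_D = 5.67 mA

k_n = μ_nC_ox · (W/L) = 5.12 mA/V².
V_ov = V_GS − V_TN = 2.6 − 0.491 = 2.11 V.
Since V_DS = 0.615 V < V_ov = 2.11 V, the device is in the triode region.
I_D = k_n [V_ov · V_DS − ½ V_DS²] = 5.12 × [2.11 × 0.615 − 0.5 × 0.615²] = 5.67 mA.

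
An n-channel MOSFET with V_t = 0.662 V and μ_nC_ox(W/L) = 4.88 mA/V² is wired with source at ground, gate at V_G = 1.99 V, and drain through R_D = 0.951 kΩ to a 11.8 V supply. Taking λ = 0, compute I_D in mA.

I_D = 4.30 mA

V_GS = V_G = 1.99 V, so V_ov = 1.99 − 0.662 = 1.33 V.
Assume saturation: I_D = ½ k_n V_ov² = 0.5 × 4.88 × 1.33² = 4.3 mA, giving V_DS = V_DD − I_D R_D = 11.8 − 4.3 × 0.951 = 7.71 V.
V_DS = 7.71 V ≥ V_ov = 1.33 V, confirming saturation.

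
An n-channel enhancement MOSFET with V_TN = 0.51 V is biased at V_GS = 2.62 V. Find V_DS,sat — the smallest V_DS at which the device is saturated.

V_DS,sat = 2.11 V

The boundary between triode and saturation is V_DS = V_GS − V_TN = V_ov.
V_ov = 2.62 − 0.51 = 2.11 V.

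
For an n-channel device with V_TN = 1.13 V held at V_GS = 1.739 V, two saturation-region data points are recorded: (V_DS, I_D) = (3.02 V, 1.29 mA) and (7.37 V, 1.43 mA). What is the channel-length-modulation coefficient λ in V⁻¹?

With V_GS fixed, I_D ∝ (1 + λ V_DS) in saturation, so I_D2/I_D1 = (1 + λ V_DS2)/(1 + λ V_DS1).
1.43/1.29 = 1.109 = (1 + 7.37 λ)/(1 + 3.02 λ).
Solving: λ (I_D1 V_DS2 − I_D2 V_DS1) = I_D2 − I_D1, so λ = (1.43 − 1.29) / (1.29 × 7.37 − 1.43 × 3.02) = 0.14 / 5.19 = 0.027 V⁻¹.

λ = 0.0270 V⁻¹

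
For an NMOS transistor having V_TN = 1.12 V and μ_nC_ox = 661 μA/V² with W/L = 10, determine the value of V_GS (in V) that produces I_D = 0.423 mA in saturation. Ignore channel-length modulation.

k_n = μ_nC_ox · (W/L) = 6.61 mA/V².
In saturation I_D = ½ k_n (V_GS − V_TN)², so V_GS − V_TN = √(2 I_D / k_n) = √(2 × 0.423 / 6.61) = 0.358 V.
V_GS = 1.12 + 0.358 = 1.48 V.

V_GS = 1.48 V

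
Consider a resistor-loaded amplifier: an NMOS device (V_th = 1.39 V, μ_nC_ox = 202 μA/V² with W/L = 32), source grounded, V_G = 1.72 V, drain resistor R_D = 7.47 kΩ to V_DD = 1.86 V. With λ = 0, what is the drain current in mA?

I_D = 0.231 mA

V_GS = V_G = 1.72 V, so V_ov = 1.72 − 1.39 = 0.33 V.
k_n = μ_nC_ox · (W/L) = 6.464 mA/V².
Assume saturation: I_D = ½ k_n V_ov² = 0.5 × 6.464 × 0.33² = 0.352 mA, giving V_DS = V_DD − I_D R_D = 1.86 − 0.352 × 7.47 = -0.769 V.
But -0.769 V < V_ov = 0.33 V, so the device is actually in triode.
In triode I_D = k_n[V_ov V_DS − ½ V_DS²] and I_D = (V_DD − V_DS)/R_D. Equating: 24.1 V_DS² − 16.93 V_DS + 1.86 = 0, giving V_DS = 0.136 V (the root below V_ov).
I_D = (1.86 − 0.136) / 7.47 = 0.231 mA.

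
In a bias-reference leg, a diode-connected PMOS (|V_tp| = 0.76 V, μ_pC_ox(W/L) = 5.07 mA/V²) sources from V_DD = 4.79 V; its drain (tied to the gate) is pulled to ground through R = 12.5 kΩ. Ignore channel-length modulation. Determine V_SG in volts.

With gate tied to drain, V_SG = V_SD ≥ V_SG − |V_tp|, so the device is in saturation.
KCL at the drain: ½ k_p (V_SG − |V_tp|)² = (V_DD − V_SG)/R.
Let x = V_SG − 0.76. Then 31.7 x² + x − 4.03 = 0, giving x = 0.341 V (positive root), so V_SG = 1.1 V.
I_D = (V_DD − V_SG)/R = (4.79 − 1.1) / 12.5 = 0.295 mA.

V_SG = 1.10 V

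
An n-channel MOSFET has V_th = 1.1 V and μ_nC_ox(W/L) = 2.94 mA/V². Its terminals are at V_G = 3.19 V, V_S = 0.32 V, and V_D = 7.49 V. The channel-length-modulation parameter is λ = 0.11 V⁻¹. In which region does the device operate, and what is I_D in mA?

Saturation; I_D = 8.24 mA

V_GS = V_G − V_S = 3.19 − 0.32 = 2.87 V; V_DS = V_D − V_S = 7.49 − 0.32 = 7.17 V.
V_ov = V_GS − V_th = 2.87 − 1.1 = 1.77 V.
Since V_DS = 7.17 V ≥ V_ov = 1.77 V, the device is in saturation.
I_D = ½ k_n V_ov² (1 + λ V_DS) = 0.5 × 2.94 × 1.77² × (1 + 0.11 × 7.17) = 8.24 mA.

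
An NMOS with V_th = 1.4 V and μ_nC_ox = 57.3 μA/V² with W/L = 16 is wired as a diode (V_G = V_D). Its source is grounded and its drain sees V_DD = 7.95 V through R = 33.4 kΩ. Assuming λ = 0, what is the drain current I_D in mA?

I_D = 0.177 mA

With gate tied to drain, V_GS = V_DS ≥ V_GS − V_th, so the device is in saturation.
k_n = μ_nC_ox · (W/L) = 0.9168 mA/V².
KCL at the drain: ½ k_n (V_GS − V_th)² = (V_DD − V_GS)/R.
Let x = V_GS − 1.4. Then 15.3 x² + x − 6.55 = 0, giving x = 0.622 V (positive root), so V_GS = 2.02 V.
I_D = (V_DD − V_GS)/R = (7.95 − 2.02) / 33.4 = 0.177 mA.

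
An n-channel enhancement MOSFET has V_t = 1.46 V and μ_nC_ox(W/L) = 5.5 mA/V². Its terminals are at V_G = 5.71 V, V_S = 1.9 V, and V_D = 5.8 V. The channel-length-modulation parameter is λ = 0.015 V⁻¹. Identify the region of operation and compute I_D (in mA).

V_GS = V_G − V_S = 5.71 − 1.9 = 3.81 V; V_DS = V_D − V_S = 5.8 − 1.9 = 3.9 V.
V_ov = V_GS − V_t = 3.81 − 1.46 = 2.35 V.
Since V_DS = 3.9 V ≥ V_ov = 2.35 V, the device is in saturation.
I_D = ½ k_n V_ov² (1 + λ V_DS) = 0.5 × 5.5 × 2.35² × (1 + 0.015 × 3.9) = 16.1 mA.

Saturation; I_D = 16.1 mA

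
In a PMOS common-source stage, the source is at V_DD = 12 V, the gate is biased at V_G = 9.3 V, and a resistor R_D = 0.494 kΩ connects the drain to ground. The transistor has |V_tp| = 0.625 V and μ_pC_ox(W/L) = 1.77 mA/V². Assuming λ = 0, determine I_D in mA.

V_SG = V_DD − V_G = 12 − 9.3 = 2.7 V, so V_ov = 2.7 − 0.625 = 2.07 V.
Assume saturation: I_D = ½ k_p V_ov² = 0.5 × 1.77 × 2.07² = 3.81 mA, giving V_SD = V_DD − I_D R_D = 12 − 3.81 × 0.494 = 10.1 V.
V_SD = 10.1 V ≥ V_ov = 2.07 V, confirming saturation.

I_D = 3.81 mA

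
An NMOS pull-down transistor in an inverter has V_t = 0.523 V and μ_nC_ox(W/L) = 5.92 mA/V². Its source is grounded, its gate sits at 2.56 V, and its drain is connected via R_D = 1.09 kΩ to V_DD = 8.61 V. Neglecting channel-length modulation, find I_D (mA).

I_D = 7.23 mA

V_GS = V_G = 2.56 V, so V_ov = 2.56 − 0.523 = 2.04 V.
Assume saturation: I_D = ½ k_n V_ov² = 0.5 × 5.92 × 2.04² = 12.3 mA, giving V_DS = V_DD − I_D R_D = 8.61 − 12.3 × 1.09 = -4.78 V.
But -4.78 V < V_ov = 2.04 V, so the device is actually in triode.
In triode I_D = k_n[V_ov V_DS − ½ V_DS²] and I_D = (V_DD − V_DS)/R_D. Equating: 3.23 V_DS² − 14.14 V_DS + 8.61 = 0, giving V_DS = 0.73 V (the root below V_ov).
I_D = (8.61 − 0.73) / 1.09 = 7.23 mA.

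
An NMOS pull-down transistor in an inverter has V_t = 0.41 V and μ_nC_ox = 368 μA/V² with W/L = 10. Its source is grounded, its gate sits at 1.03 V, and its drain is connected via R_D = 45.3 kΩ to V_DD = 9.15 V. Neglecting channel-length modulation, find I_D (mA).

V_GS = V_G = 1.03 V, so V_ov = 1.03 − 0.41 = 0.62 V.
k_n = μ_nC_ox · (W/L) = 3.68 mA/V².
Assume saturation: I_D = ½ k_n V_ov² = 0.5 × 3.68 × 0.62² = 0.707 mA, giving V_DS = V_DD − I_D R_D = 9.15 − 0.707 × 45.3 = -22.9 V.
But -22.9 V < V_ov = 0.62 V, so the device is actually in triode.
In triode I_D = k_n[V_ov V_DS − ½ V_DS²] and I_D = (V_DD − V_DS)/R_D. Equating: 83.4 V_DS² − 104.4 V_DS + 9.15 = 0, giving V_DS = 0.0949 V (the root below V_ov).
I_D = (9.15 − 0.0949) / 45.3 = 0.2 mA.

I_D = 0.200 mA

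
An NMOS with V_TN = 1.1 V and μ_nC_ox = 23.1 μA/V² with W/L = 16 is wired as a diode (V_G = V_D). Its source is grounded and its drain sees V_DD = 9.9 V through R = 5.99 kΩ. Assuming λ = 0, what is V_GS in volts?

V_GS = 3.50 V

With gate tied to drain, V_GS = V_DS ≥ V_GS − V_TN, so the device is in saturation.
k_n = μ_nC_ox · (W/L) = 0.3696 mA/V².
KCL at the drain: ½ k_n (V_GS − V_TN)² = (V_DD − V_GS)/R.
Let x = V_GS − 1.1. Then 1.11 x² + x − 8.8 = 0, giving x = 2.4 V (positive root), so V_GS = 3.5 V.
I_D = (V_DD − V_GS)/R = (9.9 − 3.5) / 5.99 = 1.07 mA.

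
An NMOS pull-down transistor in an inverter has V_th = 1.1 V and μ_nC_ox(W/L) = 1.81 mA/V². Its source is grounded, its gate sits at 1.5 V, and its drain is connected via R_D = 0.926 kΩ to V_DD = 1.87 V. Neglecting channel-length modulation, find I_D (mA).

V_GS = V_G = 1.5 V, so V_ov = 1.5 − 1.1 = 0.4 V.
Assume saturation: I_D = ½ k_n V_ov² = 0.5 × 1.81 × 0.4² = 0.145 mA, giving V_DS = V_DD − I_D R_D = 1.87 − 0.145 × 0.926 = 1.74 V.
V_DS = 1.74 V ≥ V_ov = 0.4 V, confirming saturation.

I_D = 0.145 mA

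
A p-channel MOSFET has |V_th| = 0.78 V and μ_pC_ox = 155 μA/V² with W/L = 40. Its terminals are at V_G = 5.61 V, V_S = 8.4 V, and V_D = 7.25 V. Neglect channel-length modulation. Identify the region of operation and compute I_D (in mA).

Triode; I_D = 10.2 mA

V_SG = V_S − V_G = 8.4 − 5.61 = 2.79 V; V_SD = V_S − V_D = 8.4 − 7.25 = 1.15 V.
k_p = μ_pC_ox · (W/L) = 6.2 mA/V².
V_ov = V_SG − |V_th| = 2.79 − 0.78 = 2.01 V.
Since V_SD = 1.15 V < V_ov = 2.01 V, the device is in the triode region.
I_D = k_p [V_ov · V_SD − ½ V_SD²] = 6.2 × [2.01 × 1.15 − 0.5 × 1.15²] = 10.2 mA.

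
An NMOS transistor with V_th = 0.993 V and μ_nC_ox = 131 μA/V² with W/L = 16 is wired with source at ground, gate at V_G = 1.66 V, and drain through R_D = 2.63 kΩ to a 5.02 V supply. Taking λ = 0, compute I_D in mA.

V_GS = V_G = 1.66 V, so V_ov = 1.66 − 0.993 = 0.667 V.
k_n = μ_nC_ox · (W/L) = 2.096 mA/V².
Assume saturation: I_D = ½ k_n V_ov² = 0.5 × 2.096 × 0.667² = 0.466 mA, giving V_DS = V_DD − I_D R_D = 5.02 − 0.466 × 2.63 = 3.79 V.
V_DS = 3.79 V ≥ V_ov = 0.667 V, confirming saturation.

I_D = 0.466 mA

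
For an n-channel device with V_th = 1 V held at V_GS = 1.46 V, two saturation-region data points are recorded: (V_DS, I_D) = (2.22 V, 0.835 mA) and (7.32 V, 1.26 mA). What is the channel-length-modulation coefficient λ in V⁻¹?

With V_GS fixed, I_D ∝ (1 + λ V_DS) in saturation, so I_D2/I_D1 = (1 + λ V_DS2)/(1 + λ V_DS1).
1.26/0.835 = 1.509 = (1 + 7.32 λ)/(1 + 2.22 λ).
Solving: λ (I_D1 V_DS2 − I_D2 V_DS1) = I_D2 − I_D1, so λ = (1.26 − 0.835) / (0.835 × 7.32 − 1.26 × 2.22) = 0.425 / 3.31 = 0.128 V⁻¹.

λ = 0.128 V⁻¹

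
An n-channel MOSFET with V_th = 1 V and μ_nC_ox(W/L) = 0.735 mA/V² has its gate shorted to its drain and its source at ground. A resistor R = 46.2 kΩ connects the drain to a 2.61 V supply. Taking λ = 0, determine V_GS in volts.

With gate tied to drain, V_GS = V_DS ≥ V_GS − V_th, so the device is in saturation.
KCL at the drain: ½ k_n (V_GS − V_th)² = (V_DD − V_GS)/R.
Let x = V_GS − 1. Then 17 x² + x − 1.61 = 0, giving x = 0.28 V (positive root), so V_GS = 1.28 V.
I_D = (V_DD − V_GS)/R = (2.61 − 1.28) / 46.2 = 0.0288 mA.

V_GS = 1.28 V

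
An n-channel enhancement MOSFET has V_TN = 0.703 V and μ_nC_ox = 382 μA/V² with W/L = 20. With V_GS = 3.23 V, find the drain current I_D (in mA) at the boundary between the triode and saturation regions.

At the boundary V_DS = V_ov = V_GS − V_TN = 3.23 − 0.703 = 2.53 V.
k_n = μ_nC_ox · (W/L) = 7.64 mA/V².
I_D = ½ k_n V_ov² = 0.5 × 7.64 × 2.53² = 24.4 mA.

I_D = 24.4 mA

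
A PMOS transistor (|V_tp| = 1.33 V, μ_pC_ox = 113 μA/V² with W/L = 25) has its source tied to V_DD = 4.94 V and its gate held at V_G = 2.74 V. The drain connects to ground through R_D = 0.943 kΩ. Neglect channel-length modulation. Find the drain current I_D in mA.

I_D = 1.07 mA

V_SG = V_DD − V_G = 4.94 − 2.74 = 2.2 V, so V_ov = 2.2 − 1.33 = 0.87 V.
k_p = μ_pC_ox · (W/L) = 2.825 mA/V².
Assume saturation: I_D = ½ k_p V_ov² = 0.5 × 2.825 × 0.87² = 1.07 mA, giving V_SD = V_DD − I_D R_D = 4.94 − 1.07 × 0.943 = 3.93 V.
V_SD = 3.93 V ≥ V_ov = 0.87 V, confirming saturation.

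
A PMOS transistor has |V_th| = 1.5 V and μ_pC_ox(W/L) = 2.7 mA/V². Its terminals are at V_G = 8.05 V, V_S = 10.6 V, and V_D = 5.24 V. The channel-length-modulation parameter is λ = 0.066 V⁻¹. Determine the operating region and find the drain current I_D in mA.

Saturation; I_D = 2.01 mA

V_SG = V_S − V_G = 10.6 − 8.05 = 2.55 V; V_SD = V_S − V_D = 10.6 − 5.24 = 5.36 V.
V_ov = V_SG − |V_th| = 2.55 − 1.5 = 1.05 V.
Since V_SD = 5.36 V ≥ V_ov = 1.05 V, the device is in saturation.
I_D = ½ k_p V_ov² (1 + λ V_SD) = 0.5 × 2.7 × 1.05² × (1 + 0.066 × 5.36) = 2.01 mA.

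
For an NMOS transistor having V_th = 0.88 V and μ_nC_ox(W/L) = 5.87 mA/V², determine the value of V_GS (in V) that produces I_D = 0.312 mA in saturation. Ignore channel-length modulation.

V_GS = 1.21 V

In saturation I_D = ½ k_n (V_GS − V_th)², so V_GS − V_th = √(2 I_D / k_n) = √(2 × 0.312 / 5.87) = 0.326 V.
V_GS = 0.88 + 0.326 = 1.21 V.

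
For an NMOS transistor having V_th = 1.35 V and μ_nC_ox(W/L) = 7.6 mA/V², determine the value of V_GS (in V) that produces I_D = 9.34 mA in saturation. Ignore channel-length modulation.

V_GS = 2.92 V

In saturation I_D = ½ k_n (V_GS − V_th)², so V_GS − V_th = √(2 I_D / k_n) = √(2 × 9.34 / 7.6) = 1.57 V.
V_GS = 1.35 + 1.57 = 2.92 V.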